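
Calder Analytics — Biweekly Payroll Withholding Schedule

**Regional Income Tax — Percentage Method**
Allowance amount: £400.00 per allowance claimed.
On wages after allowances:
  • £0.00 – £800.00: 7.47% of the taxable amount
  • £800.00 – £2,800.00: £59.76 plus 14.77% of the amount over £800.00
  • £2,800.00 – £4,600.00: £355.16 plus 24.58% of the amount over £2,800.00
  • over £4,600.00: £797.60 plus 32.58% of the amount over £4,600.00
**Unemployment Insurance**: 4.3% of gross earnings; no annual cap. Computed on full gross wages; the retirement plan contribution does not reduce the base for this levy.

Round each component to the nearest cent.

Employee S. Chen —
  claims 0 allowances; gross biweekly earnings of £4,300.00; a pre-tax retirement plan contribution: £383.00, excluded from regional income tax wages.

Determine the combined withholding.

Regional Income Tax: taxable = £4,300.00 − £383.00 = £3,917.00
  £355.16 + 24.58% × (£3,917.00 − £2,800.00) = £355.16 + 24.58% × £1,117.00 = £629.72
Unemployment Insurance: 4.3% × £4,300.00 = £184.90
Total: £629.72 + £184.90 = £814.62

£814.62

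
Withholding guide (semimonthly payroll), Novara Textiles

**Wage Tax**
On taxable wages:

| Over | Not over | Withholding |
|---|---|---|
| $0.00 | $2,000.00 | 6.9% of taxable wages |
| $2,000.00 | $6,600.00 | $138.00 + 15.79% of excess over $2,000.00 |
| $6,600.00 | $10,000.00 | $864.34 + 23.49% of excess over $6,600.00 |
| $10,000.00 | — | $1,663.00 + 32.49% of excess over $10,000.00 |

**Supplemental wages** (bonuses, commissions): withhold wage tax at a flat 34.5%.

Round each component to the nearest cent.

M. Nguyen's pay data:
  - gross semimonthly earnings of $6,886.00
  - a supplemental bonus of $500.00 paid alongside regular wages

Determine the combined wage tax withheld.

$1,104.02

Wage Tax: taxable = $6,886.00
  $864.34 + 23.49% × ($6,886.00 − $6,600.00) = $864.34 + 23.49% × $286.00 = $931.52
Supplemental (34.5% flat on bonus): 34.5% × $500.00 = $172.50
Total wage tax: $931.52 + $172.50 = $1,104.02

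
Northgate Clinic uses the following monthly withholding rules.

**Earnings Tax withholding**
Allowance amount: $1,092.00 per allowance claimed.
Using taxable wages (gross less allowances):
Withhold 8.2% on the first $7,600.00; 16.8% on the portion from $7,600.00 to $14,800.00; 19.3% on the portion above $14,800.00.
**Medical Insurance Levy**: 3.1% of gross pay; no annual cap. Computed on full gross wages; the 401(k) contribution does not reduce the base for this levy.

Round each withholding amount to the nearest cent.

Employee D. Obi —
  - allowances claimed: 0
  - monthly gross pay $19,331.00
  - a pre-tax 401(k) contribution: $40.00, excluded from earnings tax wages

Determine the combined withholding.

$3,298.82

Earnings Tax: taxable = $19,331.00 − $40.00 = $19,291.00
  $1,832.80 + 19.3% × ($19,291.00 − $14,800.00) = $1,832.80 + 19.3% × $4,491.00 = $2,699.56
Medical Insurance Levy: 3.1% × $19,331.00 = $599.26
Total: $2,699.56 + $599.26 = $3,298.82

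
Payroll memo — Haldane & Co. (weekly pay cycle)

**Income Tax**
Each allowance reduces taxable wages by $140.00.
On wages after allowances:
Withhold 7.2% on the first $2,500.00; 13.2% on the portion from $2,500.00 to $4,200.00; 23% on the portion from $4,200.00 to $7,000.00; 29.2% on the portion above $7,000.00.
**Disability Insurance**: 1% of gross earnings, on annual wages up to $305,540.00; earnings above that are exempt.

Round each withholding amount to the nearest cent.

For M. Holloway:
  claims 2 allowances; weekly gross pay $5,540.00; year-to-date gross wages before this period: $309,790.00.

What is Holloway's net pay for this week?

Income Tax: taxable = $5,540.00 − 2×$140.00 = $5,260.00
  $404.40 + 23% × ($5,260.00 − $4,200.00) = $404.40 + 23% × $1,060.00 = $648.20
Disability Insurance: YTD $309,790.00 ≥ cap $305,540.00 → $0.00
Total withheld: $648.20 + $0.00 = $648.20
Net pay: $5,540.00 − $648.20 = $4,891.80

$4,891.80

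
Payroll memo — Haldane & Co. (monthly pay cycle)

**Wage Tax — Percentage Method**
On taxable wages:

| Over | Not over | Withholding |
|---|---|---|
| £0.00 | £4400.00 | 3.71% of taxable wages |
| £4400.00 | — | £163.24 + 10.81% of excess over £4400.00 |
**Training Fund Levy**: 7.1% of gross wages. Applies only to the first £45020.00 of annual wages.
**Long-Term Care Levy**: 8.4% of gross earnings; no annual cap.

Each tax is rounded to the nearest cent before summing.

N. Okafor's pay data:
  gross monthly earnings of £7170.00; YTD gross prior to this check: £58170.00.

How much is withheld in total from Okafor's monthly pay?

Wage Tax: taxable = £7170.00
  £163.24 + 10.81% × (£7170.00 − £4400.00) = £163.24 + 10.81% × £2770.00 = £462.68
Training Fund Levy: YTD £58170.00 ≥ cap £45020.00 → £0.00
Long-Term Care Levy: 8.4% × £7170.00 = £602.28
Total: £462.68 + £0.00 + £602.28 = £1064.96

£1064.96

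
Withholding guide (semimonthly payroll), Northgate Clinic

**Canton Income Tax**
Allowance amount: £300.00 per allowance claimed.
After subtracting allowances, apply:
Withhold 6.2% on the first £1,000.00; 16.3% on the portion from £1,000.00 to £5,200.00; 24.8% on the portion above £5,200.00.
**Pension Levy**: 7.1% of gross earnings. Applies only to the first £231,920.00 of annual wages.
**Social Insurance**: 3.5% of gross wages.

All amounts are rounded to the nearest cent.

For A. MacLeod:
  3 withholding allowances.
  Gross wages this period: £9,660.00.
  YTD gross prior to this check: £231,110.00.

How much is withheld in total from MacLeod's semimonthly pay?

£2,025.09

Canton Income Tax: taxable = £9,660.00 − 3×£300.00 = £8,760.00
  £746.60 + 24.8% × (£8,760.00 − £5,200.00) = £746.60 + 24.8% × £3,560.00 = £1,629.48
Pension Levy: cap £231,920.00 − YTD £231,110.00 = £810.00 subject; 7.1% × £810.00 = £57.51
Social Insurance: 3.5% × £9,660.00 = £338.10
Total: £1,629.48 + £57.51 + £338.10 = £2,025.09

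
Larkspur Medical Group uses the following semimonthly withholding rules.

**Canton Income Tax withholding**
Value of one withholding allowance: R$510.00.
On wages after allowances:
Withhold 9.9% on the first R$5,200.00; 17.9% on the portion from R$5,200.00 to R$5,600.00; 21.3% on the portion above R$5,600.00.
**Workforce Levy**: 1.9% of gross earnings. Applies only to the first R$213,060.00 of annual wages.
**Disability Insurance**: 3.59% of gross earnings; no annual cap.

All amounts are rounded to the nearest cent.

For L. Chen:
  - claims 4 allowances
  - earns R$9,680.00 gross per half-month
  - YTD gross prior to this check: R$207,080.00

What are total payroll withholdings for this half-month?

R$1,482.05

Canton Income Tax: taxable = R$9,680.00 − 4×R$510.00 = R$7,640.00
  R$586.40 + 21.3% × (R$7,640.00 − R$5,600.00) = R$586.40 + 21.3% × R$2,040.00 = R$1,020.92
Workforce Levy: cap R$213,060.00 − YTD R$207,080.00 = R$5,980.00 subject; 1.9% × R$5,980.00 = R$113.62
Disability Insurance: 3.59% × R$9,680.00 = R$347.51
Total: R$1,020.92 + R$113.62 + R$347.51 = R$1,482.05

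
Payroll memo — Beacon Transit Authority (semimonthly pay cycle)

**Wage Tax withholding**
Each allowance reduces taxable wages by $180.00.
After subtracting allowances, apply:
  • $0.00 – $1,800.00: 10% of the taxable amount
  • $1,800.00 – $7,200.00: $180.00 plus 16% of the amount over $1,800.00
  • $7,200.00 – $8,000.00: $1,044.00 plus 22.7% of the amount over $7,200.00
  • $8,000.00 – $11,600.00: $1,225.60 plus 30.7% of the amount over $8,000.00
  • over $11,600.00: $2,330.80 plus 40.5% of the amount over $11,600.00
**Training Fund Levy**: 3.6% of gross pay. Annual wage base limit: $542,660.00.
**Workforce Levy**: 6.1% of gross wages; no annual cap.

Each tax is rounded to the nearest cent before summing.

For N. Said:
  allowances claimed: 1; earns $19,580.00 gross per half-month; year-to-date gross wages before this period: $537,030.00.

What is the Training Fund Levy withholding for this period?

$202.68

Training Fund Levy: cap $542,660.00 − YTD $537,030.00 = $5,630.00 subject; 3.6% × $5,630.00 = $202.68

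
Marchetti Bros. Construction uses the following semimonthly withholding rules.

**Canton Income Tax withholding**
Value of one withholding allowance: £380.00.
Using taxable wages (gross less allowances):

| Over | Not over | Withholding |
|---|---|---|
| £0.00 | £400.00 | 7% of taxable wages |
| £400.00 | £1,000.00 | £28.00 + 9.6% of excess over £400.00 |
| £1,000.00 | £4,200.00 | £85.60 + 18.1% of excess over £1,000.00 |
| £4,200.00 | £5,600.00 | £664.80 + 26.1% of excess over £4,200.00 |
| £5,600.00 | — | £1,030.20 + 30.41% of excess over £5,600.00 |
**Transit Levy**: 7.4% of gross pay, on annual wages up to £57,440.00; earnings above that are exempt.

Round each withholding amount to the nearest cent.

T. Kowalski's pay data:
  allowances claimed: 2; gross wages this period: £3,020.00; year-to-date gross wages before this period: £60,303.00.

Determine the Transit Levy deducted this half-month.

£0.00

Transit Levy: YTD £60,303.00 ≥ cap £57,440.00 → £0.00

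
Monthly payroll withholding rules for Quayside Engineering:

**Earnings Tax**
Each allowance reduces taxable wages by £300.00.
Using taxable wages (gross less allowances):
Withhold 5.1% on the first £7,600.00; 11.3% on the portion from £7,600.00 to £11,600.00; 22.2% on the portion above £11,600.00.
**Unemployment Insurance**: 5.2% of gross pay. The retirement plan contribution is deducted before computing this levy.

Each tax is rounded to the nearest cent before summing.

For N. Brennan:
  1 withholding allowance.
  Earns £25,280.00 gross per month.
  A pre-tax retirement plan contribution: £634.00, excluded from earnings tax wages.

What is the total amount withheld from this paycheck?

Earnings Tax: taxable = £25,280.00 − £634.00 − 1×£300.00 = £24,346.00
  £839.60 + 22.2% × (£24,346.00 − £11,600.00) = £839.60 + 22.2% × £12,746.00 = £3,669.21
Unemployment Insurance: 5.2% × £24,646.00 = £1,281.59
Total: £3,669.21 + £1,281.59 = £4,950.80

£4,950.80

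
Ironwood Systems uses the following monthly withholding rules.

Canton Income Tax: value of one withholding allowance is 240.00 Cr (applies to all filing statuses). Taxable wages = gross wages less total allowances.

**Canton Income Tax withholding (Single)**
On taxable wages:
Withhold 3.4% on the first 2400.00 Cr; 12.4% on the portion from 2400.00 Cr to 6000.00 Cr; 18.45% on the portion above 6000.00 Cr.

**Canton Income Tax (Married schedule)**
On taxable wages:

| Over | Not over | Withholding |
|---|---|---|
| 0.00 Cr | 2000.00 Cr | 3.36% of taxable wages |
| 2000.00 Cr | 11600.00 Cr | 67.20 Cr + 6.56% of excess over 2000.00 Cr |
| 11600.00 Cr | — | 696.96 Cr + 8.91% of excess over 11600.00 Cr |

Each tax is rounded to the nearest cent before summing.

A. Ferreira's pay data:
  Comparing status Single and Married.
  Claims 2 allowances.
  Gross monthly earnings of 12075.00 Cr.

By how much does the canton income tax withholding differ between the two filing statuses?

863.65 Cr

Canton Income Tax (Single): taxable = 12075.00 Cr − 2×240.00 Cr = 11595.00 Cr
  528.00 Cr + 18.45% × (11595.00 Cr − 6000.00 Cr) = 528.00 Cr + 18.45% × 5595.00 Cr = 1560.28 Cr
Canton Income Tax (Married): taxable = 12075.00 Cr − 2×240.00 Cr = 11595.00 Cr
  67.20 Cr + 6.56% × (11595.00 Cr − 2000.00 Cr) = 67.20 Cr + 6.56% × 9595.00 Cr = 696.63 Cr
Difference: |1560.28 Cr − 696.63 Cr| = 863.65 Cr (higher under Single)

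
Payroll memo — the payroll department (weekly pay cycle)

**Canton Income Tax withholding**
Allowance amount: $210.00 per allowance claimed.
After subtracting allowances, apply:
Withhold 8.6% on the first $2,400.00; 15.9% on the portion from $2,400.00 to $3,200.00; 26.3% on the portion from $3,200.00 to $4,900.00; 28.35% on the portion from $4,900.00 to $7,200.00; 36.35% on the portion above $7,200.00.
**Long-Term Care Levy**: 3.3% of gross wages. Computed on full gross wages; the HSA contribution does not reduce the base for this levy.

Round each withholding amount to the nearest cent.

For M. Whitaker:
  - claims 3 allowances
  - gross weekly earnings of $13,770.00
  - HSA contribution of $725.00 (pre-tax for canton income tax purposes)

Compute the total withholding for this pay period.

$3,782.81

Canton Income Tax: taxable = $13,770.00 − $725.00 − 3×$210.00 = $12,415.00
  $1,432.75 + 36.35% × ($12,415.00 − $7,200.00) = $1,432.75 + 36.35% × $5,215.00 = $3,328.40
Long-Term Care Levy: 3.3% × $13,770.00 = $454.41
Total: $3,328.40 + $454.41 = $3,782.81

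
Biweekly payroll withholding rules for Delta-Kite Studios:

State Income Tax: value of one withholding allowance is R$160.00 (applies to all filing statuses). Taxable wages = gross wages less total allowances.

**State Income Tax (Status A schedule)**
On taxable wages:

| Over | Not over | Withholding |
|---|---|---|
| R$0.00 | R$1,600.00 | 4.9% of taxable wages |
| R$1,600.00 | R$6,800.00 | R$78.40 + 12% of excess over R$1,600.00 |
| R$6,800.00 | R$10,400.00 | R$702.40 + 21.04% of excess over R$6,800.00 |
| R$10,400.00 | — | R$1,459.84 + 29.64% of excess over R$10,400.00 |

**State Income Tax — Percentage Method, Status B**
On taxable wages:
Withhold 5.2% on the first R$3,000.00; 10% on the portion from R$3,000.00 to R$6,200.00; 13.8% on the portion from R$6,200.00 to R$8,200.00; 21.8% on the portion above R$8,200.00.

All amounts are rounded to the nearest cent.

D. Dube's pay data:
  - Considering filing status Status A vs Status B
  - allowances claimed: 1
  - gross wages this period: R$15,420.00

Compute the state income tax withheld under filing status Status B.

R$2,291.08

State Income Tax (Status B): taxable = R$15,420.00 − 1×R$160.00 = R$15,260.00
  R$752.00 + 21.8% × (R$15,260.00 − R$8,200.00) = R$752.00 + 21.8% × R$7,060.00 = R$2,291.08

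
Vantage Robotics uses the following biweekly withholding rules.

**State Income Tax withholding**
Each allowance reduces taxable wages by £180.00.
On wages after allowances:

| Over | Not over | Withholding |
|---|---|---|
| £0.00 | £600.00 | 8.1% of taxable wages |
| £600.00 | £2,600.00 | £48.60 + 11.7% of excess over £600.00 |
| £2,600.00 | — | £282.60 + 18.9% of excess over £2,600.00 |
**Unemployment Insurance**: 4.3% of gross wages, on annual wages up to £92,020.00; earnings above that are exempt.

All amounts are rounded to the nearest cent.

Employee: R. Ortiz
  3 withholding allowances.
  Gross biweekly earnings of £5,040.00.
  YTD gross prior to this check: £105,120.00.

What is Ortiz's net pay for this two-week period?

£4,398.30

State Income Tax: taxable = £5,040.00 − 3×£180.00 = £4,500.00
  £282.60 + 18.9% × (£4,500.00 − £2,600.00) = £282.60 + 18.9% × £1,900.00 = £641.70
Unemployment Insurance: YTD £105,120.00 ≥ cap £92,020.00 → £0.00
Total withheld: £641.70 + £0.00 = £641.70
Net pay: £5,040.00 − £641.70 = £4,398.30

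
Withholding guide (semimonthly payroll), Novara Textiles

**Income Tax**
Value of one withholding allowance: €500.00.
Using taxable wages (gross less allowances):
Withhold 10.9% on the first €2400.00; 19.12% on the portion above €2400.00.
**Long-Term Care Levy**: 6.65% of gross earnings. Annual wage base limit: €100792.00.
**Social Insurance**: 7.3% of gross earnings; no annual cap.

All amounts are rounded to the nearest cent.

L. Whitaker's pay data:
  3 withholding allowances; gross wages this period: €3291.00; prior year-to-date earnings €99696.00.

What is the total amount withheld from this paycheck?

Income Tax: taxable = €3291.00 − 3×€500.00 = €1791.00
  10.9% × €1791.00 = €195.22
Long-Term Care Levy: cap €100792.00 − YTD €99696.00 = €1096.00 subject; 6.65% × €1096.00 = €72.88
Social Insurance: 7.3% × €3291.00 = €240.24
Total: €195.22 + €72.88 + €240.24 = €508.34

€508.34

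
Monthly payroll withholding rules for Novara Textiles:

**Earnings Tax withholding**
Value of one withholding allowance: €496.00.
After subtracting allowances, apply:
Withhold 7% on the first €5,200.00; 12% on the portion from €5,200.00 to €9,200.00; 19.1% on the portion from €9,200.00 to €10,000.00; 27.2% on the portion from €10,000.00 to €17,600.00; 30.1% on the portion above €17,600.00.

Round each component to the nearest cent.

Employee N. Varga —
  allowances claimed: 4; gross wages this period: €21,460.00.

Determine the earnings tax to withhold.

€3,628.68

Earnings Tax: taxable = €21,460.00 − 4×€496.00 = €19,476.00
  €3,064.00 + 30.1% × (€19,476.00 − €17,600.00) = €3,064.00 + 30.1% × €1,876.00 = €3,628.68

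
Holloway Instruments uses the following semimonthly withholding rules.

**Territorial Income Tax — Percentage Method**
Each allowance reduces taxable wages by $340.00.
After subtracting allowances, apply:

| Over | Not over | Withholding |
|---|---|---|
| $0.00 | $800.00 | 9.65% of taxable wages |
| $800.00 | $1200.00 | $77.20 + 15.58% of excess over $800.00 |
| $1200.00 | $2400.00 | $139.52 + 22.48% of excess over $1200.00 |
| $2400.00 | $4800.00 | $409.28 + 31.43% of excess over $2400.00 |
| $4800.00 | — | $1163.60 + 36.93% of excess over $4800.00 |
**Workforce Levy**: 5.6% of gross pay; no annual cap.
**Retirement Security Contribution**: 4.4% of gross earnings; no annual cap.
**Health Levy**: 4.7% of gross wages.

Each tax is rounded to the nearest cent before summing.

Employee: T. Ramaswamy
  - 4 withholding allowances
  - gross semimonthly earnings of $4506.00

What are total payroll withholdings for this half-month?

Territorial Income Tax: taxable = $4506.00 − 4×$340.00 = $3146.00
  $409.28 + 31.43% × ($3146.00 − $2400.00) = $409.28 + 31.43% × $746.00 = $643.75
Workforce Levy: 5.6% × $4506.00 = $252.34
Retirement Security Contribution: 4.4% × $4506.00 = $198.26
Health Levy: 4.7% × $4506.00 = $211.78
Total: $643.75 + $252.34 + $198.26 + $211.78 = $1306.13

$1306.13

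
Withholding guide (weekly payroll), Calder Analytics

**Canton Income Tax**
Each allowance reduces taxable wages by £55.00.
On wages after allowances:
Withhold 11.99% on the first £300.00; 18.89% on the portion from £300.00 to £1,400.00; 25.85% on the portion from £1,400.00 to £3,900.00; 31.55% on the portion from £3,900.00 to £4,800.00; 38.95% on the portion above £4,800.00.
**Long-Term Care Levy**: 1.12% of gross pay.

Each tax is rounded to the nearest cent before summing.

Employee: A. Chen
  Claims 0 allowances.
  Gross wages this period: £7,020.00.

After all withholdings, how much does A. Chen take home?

Canton Income Tax: taxable = £7,020.00
  £1,173.96 + 38.95% × (£7,020.00 − £4,800.00) = £1,173.96 + 38.95% × £2,220.00 = £2,038.65
Long-Term Care Levy: 1.12% × £7,020.00 = £78.62
Total withheld: £2,038.65 + £78.62 = £2,117.27
Net pay: £7,020.00 − £2,117.27 = £4,902.73

£4,902.73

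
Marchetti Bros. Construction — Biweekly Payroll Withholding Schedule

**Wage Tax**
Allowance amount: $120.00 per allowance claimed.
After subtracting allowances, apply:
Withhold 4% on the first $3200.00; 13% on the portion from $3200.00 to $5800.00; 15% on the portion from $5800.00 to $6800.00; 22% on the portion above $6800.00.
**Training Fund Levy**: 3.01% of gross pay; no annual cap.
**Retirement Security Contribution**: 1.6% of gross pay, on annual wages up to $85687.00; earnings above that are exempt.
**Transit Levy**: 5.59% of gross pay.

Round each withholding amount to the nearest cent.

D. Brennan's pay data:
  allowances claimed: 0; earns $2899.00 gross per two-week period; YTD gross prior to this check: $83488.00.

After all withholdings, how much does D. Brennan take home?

$2498.55

Wage Tax: taxable = $2899.00
  4% × $2899.00 = $115.96
Training Fund Levy: 3.01% × $2899.00 = $87.26
Retirement Security Contribution: cap $85687.00 − YTD $83488.00 = $2199.00 subject; 1.6% × $2199.00 = $35.18
Transit Levy: 5.59% × $2899.00 = $162.05
Total withheld: $115.96 + $87.26 + $35.18 + $162.05 = $400.45
Net pay: $2899.00 − $400.45 = $2498.55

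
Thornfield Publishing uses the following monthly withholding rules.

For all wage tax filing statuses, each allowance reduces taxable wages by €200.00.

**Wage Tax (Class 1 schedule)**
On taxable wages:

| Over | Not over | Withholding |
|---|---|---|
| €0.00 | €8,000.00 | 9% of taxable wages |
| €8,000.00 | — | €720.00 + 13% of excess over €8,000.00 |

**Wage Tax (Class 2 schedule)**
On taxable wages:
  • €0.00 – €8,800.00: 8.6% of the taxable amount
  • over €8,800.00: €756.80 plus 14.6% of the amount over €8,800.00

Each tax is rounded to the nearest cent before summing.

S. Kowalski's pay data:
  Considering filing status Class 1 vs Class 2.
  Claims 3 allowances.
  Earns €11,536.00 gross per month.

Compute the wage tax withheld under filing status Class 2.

Wage Tax (Class 2): taxable = €11,536.00 − 3×€200.00 = €10,936.00
  €756.80 + 14.6% × (€10,936.00 − €8,800.00) = €756.80 + 14.6% × €2,136.00 = €1,068.66

€1,068.66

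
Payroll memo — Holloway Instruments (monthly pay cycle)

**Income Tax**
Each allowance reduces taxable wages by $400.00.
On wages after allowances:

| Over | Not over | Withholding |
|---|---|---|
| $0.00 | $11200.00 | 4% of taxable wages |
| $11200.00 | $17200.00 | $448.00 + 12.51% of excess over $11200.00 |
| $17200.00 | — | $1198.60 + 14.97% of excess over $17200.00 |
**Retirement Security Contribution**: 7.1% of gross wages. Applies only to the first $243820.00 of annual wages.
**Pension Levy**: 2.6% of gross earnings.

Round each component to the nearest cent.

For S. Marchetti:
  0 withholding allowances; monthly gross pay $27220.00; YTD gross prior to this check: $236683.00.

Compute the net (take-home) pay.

Income Tax: taxable = $27220.00
  $1198.60 + 14.97% × ($27220.00 − $17200.00) = $1198.60 + 14.97% × $10020.00 = $2698.59
Retirement Security Contribution: cap $243820.00 − YTD $236683.00 = $7137.00 subject; 7.1% × $7137.00 = $506.73
Pension Levy: 2.6% × $27220.00 = $707.72
Total withheld: $2698.59 + $506.73 + $707.72 = $3913.04
Net pay: $27220.00 − $3913.04 = $23306.96

$23306.96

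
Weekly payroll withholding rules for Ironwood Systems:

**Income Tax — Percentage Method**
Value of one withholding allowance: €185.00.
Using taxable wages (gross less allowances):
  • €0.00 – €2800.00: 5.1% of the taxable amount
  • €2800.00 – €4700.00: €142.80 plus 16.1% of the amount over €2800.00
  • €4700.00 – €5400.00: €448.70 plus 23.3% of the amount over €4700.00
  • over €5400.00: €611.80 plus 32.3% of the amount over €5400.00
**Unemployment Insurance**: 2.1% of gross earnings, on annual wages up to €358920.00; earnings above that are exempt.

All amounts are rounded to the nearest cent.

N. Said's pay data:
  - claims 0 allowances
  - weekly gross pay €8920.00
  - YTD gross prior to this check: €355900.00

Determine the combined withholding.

Income Tax: taxable = €8920.00
  €611.80 + 32.3% × (€8920.00 − €5400.00) = €611.80 + 32.3% × €3520.00 = €1748.76
Unemployment Insurance: cap €358920.00 − YTD €355900.00 = €3020.00 subject; 2.1% × €3020.00 = €63.42
Total: €1748.76 + €63.42 = €1812.18

€1812.18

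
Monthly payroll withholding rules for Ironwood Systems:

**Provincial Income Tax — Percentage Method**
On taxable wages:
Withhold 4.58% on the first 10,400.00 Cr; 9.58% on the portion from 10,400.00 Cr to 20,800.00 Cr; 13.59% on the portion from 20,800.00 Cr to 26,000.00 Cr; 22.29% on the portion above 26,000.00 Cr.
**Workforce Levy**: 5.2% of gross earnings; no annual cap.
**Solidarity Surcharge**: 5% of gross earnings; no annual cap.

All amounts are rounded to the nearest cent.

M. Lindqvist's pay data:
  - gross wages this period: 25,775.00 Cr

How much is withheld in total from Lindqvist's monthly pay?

4,777.79 Cr

Provincial Income Tax: taxable = 25,775.00 Cr
  1,472.64 Cr + 13.59% × (25,775.00 Cr − 20,800.00 Cr) = 1,472.64 Cr + 13.59% × 4,975.00 Cr = 2,148.74 Cr
Workforce Levy: 5.2% × 25,775.00 Cr = 1,340.30 Cr
Solidarity Surcharge: 5% × 25,775.00 Cr = 1,288.75 Cr
Total: 2,148.74 Cr + 1,340.30 Cr + 1,288.75 Cr = 4,777.79 Cr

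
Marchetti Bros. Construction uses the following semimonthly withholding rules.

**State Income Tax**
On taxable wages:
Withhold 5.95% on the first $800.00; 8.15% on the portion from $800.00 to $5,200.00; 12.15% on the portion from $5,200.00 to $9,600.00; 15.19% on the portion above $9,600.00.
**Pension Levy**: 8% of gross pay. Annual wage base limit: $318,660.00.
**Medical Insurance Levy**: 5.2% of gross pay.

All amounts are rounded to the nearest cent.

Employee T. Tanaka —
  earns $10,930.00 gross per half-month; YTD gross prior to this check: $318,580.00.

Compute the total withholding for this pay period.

$1,717.59

State Income Tax: taxable = $10,930.00
  $940.80 + 15.19% × ($10,930.00 − $9,600.00) = $940.80 + 15.19% × $1,330.00 = $1,142.83
Pension Levy: cap $318,660.00 − YTD $318,580.00 = $80.00 subject; 8% × $80.00 = $6.40
Medical Insurance Levy: 5.2% × $10,930.00 = $568.36
Total: $1,142.83 + $6.40 + $568.36 = $1,717.59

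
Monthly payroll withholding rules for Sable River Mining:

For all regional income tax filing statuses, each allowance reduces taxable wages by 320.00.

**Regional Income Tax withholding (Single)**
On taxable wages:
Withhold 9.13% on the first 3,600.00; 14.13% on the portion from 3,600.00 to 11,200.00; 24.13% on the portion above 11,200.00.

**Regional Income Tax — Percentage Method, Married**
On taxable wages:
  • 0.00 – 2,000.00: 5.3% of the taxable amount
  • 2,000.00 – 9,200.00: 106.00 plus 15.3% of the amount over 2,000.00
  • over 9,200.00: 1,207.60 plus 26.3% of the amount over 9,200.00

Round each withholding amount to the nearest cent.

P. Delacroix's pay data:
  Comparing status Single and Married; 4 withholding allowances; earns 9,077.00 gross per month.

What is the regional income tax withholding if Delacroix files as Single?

Regional Income Tax (Single): taxable = 9,077.00 − 4×320.00 = 7,797.00
  328.68 + 14.13% × (7,797.00 − 3,600.00) = 328.68 + 14.13% × 4,197.00 = 921.72

921.72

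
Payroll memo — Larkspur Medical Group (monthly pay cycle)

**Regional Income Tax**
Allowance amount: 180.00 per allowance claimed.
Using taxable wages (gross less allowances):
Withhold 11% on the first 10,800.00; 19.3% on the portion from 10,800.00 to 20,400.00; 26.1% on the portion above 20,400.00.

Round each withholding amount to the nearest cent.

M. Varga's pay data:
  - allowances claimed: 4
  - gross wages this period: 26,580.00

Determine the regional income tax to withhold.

4,465.86

Regional Income Tax: taxable = 26,580.00 − 4×180.00 = 25,860.00
  3,040.80 + 26.1% × (25,860.00 − 20,400.00) = 3,040.80 + 26.1% × 5,460.00 = 4,465.86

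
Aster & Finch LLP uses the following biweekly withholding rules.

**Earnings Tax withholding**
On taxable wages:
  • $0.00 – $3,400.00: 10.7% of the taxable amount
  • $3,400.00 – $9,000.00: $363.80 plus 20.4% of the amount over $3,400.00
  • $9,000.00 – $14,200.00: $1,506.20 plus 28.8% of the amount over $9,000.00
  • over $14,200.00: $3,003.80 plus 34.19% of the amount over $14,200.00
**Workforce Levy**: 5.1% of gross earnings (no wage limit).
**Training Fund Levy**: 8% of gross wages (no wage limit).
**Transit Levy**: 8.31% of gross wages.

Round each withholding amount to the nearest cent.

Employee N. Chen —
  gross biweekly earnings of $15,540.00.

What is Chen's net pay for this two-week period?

$8,750.94

Earnings Tax: taxable = $15,540.00
  $3,003.80 + 34.19% × ($15,540.00 − $14,200.00) = $3,003.80 + 34.19% × $1,340.00 = $3,461.95
Workforce Levy: 5.1% × $15,540.00 = $792.54
Training Fund Levy: 8% × $15,540.00 = $1,243.20
Transit Levy: 8.31% × $15,540.00 = $1,291.37
Total withheld: $3,461.95 + $792.54 + $1,243.20 + $1,291.37 = $6,789.06
Net pay: $15,540.00 − $6,789.06 = $8,750.94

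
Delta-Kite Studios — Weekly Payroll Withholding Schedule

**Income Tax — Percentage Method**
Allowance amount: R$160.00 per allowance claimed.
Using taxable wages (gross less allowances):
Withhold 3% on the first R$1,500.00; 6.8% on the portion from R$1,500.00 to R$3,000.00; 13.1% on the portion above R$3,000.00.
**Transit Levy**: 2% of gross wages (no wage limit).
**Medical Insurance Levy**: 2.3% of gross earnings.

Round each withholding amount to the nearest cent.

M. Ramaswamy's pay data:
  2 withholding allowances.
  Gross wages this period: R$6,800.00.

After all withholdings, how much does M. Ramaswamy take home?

R$5,904.72

Income Tax: taxable = R$6,800.00 − 2×R$160.00 = R$6,480.00
  R$147.00 + 13.1% × (R$6,480.00 − R$3,000.00) = R$147.00 + 13.1% × R$3,480.00 = R$602.88
Transit Levy: 2% × R$6,800.00 = R$136.00
Medical Insurance Levy: 2.3% × R$6,800.00 = R$156.40
Total withheld: R$602.88 + R$136.00 + R$156.40 = R$895.28
Net pay: R$6,800.00 − R$895.28 = R$5,904.72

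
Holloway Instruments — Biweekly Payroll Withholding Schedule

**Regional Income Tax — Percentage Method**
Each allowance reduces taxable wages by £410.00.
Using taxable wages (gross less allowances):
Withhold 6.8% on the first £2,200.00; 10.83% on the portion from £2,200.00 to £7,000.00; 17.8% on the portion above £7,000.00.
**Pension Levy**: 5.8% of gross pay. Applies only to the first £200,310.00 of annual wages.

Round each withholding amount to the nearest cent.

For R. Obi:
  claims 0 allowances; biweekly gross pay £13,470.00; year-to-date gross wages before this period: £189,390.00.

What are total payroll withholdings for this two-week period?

Regional Income Tax: taxable = £13,470.00
  £669.44 + 17.8% × (£13,470.00 − £7,000.00) = £669.44 + 17.8% × £6,470.00 = £1,821.10
Pension Levy: cap £200,310.00 − YTD £189,390.00 = £10,920.00 subject; 5.8% × £10,920.00 = £633.36
Total: £1,821.10 + £633.36 = £2,454.46

£2,454.46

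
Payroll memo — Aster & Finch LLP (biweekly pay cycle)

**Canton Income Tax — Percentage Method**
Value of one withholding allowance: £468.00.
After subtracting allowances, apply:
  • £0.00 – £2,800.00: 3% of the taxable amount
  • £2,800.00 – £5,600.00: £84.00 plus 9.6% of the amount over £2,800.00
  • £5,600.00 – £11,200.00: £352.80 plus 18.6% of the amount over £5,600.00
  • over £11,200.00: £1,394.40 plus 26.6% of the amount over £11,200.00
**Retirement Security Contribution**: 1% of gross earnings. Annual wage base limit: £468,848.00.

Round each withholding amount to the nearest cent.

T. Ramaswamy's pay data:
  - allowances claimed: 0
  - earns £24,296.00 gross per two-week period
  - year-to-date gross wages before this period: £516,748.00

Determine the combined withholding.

£4,877.94

Canton Income Tax: taxable = £24,296.00
  £1,394.40 + 26.6% × (£24,296.00 − £11,200.00) = £1,394.40 + 26.6% × £13,096.00 = £4,877.94
Retirement Security Contribution: YTD £516,748.00 ≥ cap £468,848.00 → £0.00
Total: £4,877.94 + £0.00 = £4,877.94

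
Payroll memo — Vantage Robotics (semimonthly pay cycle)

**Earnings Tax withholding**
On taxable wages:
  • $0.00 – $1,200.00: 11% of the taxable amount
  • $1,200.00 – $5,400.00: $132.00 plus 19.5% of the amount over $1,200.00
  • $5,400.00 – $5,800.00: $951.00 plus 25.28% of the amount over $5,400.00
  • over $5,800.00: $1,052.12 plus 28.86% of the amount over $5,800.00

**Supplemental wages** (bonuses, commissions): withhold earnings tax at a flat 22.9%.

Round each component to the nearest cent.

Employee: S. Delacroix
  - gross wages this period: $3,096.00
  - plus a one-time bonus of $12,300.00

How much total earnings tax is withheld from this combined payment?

Earnings Tax: taxable = $3,096.00
  $132.00 + 19.5% × ($3,096.00 − $1,200.00) = $132.00 + 19.5% × $1,896.00 = $501.72
Supplemental (22.9% flat on bonus): 22.9% × $12,300.00 = $2,816.70
Total earnings tax: $501.72 + $2,816.70 = $3,318.42

$3,318.42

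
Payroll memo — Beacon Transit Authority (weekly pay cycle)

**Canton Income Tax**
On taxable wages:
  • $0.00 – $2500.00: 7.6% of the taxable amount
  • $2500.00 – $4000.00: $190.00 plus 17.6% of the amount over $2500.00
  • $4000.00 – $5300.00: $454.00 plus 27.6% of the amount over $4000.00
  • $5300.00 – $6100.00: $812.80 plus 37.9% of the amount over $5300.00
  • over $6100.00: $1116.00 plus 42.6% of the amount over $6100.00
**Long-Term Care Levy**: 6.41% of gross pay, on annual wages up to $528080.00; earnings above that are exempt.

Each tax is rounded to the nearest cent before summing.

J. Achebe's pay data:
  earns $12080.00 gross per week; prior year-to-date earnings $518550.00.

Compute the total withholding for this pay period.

Canton Income Tax: taxable = $12080.00
  $1116.00 + 42.6% × ($12080.00 − $6100.00) = $1116.00 + 42.6% × $5980.00 = $3663.48
Long-Term Care Levy: cap $528080.00 − YTD $518550.00 = $9530.00 subject; 6.41% × $9530.00 = $610.87
Total: $3663.48 + $610.87 = $4274.35

$4274.35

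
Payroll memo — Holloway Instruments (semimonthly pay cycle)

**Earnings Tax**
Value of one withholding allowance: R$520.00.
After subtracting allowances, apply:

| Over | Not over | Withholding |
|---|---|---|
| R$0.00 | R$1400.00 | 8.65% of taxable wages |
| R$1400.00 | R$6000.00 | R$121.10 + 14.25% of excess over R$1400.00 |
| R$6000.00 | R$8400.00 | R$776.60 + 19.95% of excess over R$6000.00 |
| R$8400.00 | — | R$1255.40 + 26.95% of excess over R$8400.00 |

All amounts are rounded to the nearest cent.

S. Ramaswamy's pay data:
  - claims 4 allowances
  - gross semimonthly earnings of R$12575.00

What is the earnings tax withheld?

R$1820.00

Earnings Tax: taxable = R$12575.00 − 4×R$520.00 = R$10495.00
  R$1255.40 + 26.95% × (R$10495.00 − R$8400.00) = R$1255.40 + 26.95% × R$2095.00 = R$1820.00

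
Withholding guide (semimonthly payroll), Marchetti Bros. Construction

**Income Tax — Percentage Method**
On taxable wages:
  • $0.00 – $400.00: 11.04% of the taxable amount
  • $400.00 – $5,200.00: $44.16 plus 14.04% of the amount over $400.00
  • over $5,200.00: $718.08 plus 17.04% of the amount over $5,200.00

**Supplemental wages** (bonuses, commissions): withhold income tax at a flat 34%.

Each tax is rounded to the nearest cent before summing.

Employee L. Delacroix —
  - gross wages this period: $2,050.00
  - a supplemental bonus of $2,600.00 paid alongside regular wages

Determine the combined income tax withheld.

Income Tax: taxable = $2,050.00
  $44.16 + 14.04% × ($2,050.00 − $400.00) = $44.16 + 14.04% × $1,650.00 = $275.82
Supplemental (34% flat on bonus): 34% × $2,600.00 = $884.00
Total income tax: $275.82 + $884.00 = $1,159.82

$1,159.82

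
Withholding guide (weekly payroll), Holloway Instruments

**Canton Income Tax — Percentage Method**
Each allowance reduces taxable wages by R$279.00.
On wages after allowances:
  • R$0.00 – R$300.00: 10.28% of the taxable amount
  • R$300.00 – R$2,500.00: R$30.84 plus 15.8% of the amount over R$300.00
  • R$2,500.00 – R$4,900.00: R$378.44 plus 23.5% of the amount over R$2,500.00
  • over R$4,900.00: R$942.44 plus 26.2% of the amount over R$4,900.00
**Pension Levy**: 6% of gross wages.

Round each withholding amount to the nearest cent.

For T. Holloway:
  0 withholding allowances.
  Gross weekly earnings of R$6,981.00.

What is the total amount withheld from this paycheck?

Canton Income Tax: taxable = R$6,981.00
  R$942.44 + 26.2% × (R$6,981.00 − R$4,900.00) = R$942.44 + 26.2% × R$2,081.00 = R$1,487.66
Pension Levy: 6% × R$6,981.00 = R$418.86
Total: R$1,487.66 + R$418.86 = R$1,906.52

R$1,906.52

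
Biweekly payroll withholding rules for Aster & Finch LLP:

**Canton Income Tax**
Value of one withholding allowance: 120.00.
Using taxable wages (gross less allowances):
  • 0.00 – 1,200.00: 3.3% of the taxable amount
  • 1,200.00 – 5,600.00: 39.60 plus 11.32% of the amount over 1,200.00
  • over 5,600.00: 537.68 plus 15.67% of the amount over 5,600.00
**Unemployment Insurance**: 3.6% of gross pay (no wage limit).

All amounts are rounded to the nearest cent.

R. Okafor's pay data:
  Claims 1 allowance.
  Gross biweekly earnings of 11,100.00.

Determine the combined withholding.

Canton Income Tax: taxable = 11,100.00 − 1×120.00 = 10,980.00
  537.68 + 15.67% × (10,980.00 − 5,600.00) = 537.68 + 15.67% × 5,380.00 = 1,380.73
Unemployment Insurance: 3.6% × 11,100.00 = 399.60
Total: 1,380.73 + 399.60 = 1,780.33

1,780.33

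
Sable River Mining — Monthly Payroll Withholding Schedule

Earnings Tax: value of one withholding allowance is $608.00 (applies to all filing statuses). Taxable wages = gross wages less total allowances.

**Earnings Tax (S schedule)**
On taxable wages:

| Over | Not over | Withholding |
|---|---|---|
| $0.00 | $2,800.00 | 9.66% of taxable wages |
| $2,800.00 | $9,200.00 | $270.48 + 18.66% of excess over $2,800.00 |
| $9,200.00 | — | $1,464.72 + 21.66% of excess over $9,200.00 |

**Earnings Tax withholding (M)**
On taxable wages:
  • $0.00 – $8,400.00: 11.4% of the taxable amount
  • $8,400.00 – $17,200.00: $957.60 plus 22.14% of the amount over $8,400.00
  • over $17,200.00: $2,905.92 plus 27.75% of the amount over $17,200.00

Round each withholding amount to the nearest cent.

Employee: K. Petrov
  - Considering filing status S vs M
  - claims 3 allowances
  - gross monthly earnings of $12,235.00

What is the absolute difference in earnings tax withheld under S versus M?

Earnings Tax (S): taxable = $12,235.00 − 3×$608.00 = $10,411.00
  $1,464.72 + 21.66% × ($10,411.00 − $9,200.00) = $1,464.72 + 21.66% × $1,211.00 = $1,727.02
Earnings Tax (M): taxable = $12,235.00 − 3×$608.00 = $10,411.00
  $957.60 + 22.14% × ($10,411.00 − $8,400.00) = $957.60 + 22.14% × $2,011.00 = $1,402.84
Difference: |$1,727.02 − $1,402.84| = $324.18 (higher under S)

$324.18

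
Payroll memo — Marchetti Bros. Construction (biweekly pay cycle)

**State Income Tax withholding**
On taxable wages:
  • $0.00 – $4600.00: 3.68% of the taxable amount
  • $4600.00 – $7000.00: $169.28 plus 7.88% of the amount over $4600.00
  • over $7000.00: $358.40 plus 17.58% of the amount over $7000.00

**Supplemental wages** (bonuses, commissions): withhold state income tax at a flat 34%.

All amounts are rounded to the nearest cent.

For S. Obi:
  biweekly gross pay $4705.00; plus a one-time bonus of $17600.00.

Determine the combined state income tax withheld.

$6161.55

State Income Tax: taxable = $4705.00
  $169.28 + 7.88% × ($4705.00 − $4600.00) = $169.28 + 7.88% × $105.00 = $177.55
Supplemental (34% flat on bonus): 34% × $17600.00 = $5984.00
Total state income tax: $177.55 + $5984.00 = $6161.55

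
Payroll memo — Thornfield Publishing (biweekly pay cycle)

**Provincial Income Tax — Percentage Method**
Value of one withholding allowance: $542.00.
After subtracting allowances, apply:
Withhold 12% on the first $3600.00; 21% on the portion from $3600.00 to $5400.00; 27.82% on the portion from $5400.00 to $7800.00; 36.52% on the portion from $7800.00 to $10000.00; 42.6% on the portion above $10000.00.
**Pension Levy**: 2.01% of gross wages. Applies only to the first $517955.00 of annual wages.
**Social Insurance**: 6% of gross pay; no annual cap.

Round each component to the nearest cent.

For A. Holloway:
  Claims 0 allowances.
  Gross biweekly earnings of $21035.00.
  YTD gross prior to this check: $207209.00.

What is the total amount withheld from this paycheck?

Provincial Income Tax: taxable = $21035.00
  $2281.12 + 42.6% × ($21035.00 − $10000.00) = $2281.12 + 42.6% × $11035.00 = $6982.03
Pension Levy: 2.01% × $21035.00 = $422.80
Social Insurance: 6% × $21035.00 = $1262.10
Total: $6982.03 + $422.80 + $1262.10 = $8666.93

$8666.93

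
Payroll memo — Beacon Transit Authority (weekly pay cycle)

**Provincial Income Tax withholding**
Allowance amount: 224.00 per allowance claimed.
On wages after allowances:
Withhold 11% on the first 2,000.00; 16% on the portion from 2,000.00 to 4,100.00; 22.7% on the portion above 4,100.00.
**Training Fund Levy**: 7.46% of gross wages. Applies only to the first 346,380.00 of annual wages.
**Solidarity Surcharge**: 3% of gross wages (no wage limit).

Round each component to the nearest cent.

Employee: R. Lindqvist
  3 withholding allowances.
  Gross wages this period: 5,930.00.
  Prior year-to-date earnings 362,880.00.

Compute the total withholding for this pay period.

Provincial Income Tax: taxable = 5,930.00 − 3×224.00 = 5,258.00
  556.00 + 22.7% × (5,258.00 − 4,100.00) = 556.00 + 22.7% × 1,158.00 = 818.87
Training Fund Levy: YTD 362,880.00 ≥ cap 346,380.00 → 0.00
Solidarity Surcharge: 3% × 5,930.00 = 177.90
Total: 818.87 + 0.00 + 177.90 = 996.77

996.77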